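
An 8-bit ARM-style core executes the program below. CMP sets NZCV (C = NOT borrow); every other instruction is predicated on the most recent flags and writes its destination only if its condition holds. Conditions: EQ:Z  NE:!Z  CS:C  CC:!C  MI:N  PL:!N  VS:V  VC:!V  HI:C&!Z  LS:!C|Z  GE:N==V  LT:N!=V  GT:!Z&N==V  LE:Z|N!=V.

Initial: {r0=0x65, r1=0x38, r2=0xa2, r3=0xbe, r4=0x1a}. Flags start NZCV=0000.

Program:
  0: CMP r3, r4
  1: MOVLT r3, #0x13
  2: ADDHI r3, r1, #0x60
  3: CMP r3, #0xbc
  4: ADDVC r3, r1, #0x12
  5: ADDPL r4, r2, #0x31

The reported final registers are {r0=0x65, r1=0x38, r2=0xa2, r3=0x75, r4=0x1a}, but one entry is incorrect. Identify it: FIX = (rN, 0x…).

FIX = (r3, 0x4a)

[0] flags=1010 → (cmp)
[1] flags=1010 LT?T → r3=0x13
[2] flags=1010 HI?T → r3=0x98
[3] flags=1000 → (cmp)
[4] flags=1000 VC?T → r3=0x4a
[5] flags=1000 PL?F → skip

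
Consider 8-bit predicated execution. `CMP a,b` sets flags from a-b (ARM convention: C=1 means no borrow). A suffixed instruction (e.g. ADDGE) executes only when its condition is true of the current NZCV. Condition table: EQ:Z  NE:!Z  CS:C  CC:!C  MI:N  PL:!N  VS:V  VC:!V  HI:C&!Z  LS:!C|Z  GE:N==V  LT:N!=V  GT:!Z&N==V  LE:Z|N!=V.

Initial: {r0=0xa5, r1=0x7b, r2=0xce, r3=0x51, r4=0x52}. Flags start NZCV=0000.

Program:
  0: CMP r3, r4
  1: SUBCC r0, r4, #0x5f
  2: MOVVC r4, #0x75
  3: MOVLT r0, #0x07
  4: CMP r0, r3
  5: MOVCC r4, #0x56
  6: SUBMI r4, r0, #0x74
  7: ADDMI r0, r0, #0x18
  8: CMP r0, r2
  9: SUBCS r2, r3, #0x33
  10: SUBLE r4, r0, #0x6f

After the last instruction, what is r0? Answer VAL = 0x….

[0] flags=1000 → (cmp)
[1] flags=1000 CC?T → r0=0xf3
[2] flags=1000 VC?T → r4=0x75
[3] flags=1000 LT?T → r0=0x07
[4] flags=1000 → (cmp)
[5] flags=1000 CC?T → r4=0x56
[6] flags=1000 MI?T → r4=0x93
[7] flags=1000 MI?T → r0=0x1f
[8] flags=0000 → (cmp)
[9] flags=0000 CS?F → skip
[10] flags=0000 LE?F → skip

VAL = 0x1f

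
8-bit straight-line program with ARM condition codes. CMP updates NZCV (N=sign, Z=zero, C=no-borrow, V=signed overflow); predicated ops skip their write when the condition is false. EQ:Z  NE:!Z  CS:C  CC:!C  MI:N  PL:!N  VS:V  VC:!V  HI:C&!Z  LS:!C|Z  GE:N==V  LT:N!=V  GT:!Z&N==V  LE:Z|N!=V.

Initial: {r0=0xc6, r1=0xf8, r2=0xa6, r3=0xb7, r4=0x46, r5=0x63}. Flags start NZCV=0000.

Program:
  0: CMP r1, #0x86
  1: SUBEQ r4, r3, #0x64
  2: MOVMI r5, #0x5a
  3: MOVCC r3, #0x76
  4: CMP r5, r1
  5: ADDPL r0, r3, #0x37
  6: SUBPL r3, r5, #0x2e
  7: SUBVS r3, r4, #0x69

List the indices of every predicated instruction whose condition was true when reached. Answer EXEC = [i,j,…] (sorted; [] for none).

EXEC = [5,6]

[0] flags=0010 → (cmp)
[1] flags=0010 EQ?F → skip
[2] flags=0010 MI?F → skip
[3] flags=0010 CC?F → skip
[4] flags=0000 → (cmp)
[5] flags=0000 PL?T → r0=0xee
[6] flags=0000 PL?T → r3=0x35
[7] flags=0000 VS?F → skip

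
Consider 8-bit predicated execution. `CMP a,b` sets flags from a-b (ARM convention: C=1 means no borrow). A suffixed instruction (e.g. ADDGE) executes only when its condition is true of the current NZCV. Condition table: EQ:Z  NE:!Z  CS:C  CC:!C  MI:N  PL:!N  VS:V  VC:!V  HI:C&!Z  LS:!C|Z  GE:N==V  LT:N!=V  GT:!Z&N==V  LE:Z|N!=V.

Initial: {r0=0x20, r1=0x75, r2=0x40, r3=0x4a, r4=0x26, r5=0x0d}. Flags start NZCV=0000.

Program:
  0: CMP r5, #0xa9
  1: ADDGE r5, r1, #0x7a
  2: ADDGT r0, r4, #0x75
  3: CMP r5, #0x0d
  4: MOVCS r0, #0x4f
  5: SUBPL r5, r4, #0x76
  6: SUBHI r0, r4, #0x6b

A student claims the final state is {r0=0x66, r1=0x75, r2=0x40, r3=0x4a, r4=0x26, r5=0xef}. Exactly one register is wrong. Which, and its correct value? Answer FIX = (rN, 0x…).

[0] flags=0000 → (cmp)
[1] flags=0000 GE?T → r5=0xef
[2] flags=0000 GT?T → r0=0x9b
[3] flags=1010 → (cmp)
[4] flags=1010 CS?T → r0=0x4f
[5] flags=1010 PL?F → skip
[6] flags=1010 HI?T → r0=0xbb

FIX = (r0, 0xbb)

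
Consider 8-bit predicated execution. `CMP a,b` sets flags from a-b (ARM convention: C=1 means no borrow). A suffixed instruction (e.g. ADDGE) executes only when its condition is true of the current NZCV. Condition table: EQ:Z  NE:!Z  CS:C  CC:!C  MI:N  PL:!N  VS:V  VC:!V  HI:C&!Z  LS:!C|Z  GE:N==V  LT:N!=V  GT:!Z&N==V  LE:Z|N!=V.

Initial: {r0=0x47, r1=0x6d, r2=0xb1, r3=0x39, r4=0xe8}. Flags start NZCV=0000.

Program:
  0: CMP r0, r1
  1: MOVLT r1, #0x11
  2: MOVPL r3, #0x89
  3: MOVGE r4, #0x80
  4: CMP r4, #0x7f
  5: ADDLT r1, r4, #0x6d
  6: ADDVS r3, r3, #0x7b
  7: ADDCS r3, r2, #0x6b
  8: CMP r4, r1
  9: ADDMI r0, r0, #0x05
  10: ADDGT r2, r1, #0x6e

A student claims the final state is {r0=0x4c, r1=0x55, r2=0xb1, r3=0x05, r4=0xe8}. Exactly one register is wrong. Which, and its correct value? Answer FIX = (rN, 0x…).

0: ✓ CMP  NZCV=1000
1: ✓ MOVLT  r1←0x11
2: · MOVPL
3: · MOVGE
4: ✓ CMP  NZCV=0011
5: ✓ ADDLT  r1←0x55
6: ✓ ADDVS  r3←0xb4
7: ✓ ADDCS  r3←0x1c
8: ✓ CMP  NZCV=1010
9: ✓ ADDMI  r0←0x4c
10: · ADDGT

FIX = (r3, 0x1c)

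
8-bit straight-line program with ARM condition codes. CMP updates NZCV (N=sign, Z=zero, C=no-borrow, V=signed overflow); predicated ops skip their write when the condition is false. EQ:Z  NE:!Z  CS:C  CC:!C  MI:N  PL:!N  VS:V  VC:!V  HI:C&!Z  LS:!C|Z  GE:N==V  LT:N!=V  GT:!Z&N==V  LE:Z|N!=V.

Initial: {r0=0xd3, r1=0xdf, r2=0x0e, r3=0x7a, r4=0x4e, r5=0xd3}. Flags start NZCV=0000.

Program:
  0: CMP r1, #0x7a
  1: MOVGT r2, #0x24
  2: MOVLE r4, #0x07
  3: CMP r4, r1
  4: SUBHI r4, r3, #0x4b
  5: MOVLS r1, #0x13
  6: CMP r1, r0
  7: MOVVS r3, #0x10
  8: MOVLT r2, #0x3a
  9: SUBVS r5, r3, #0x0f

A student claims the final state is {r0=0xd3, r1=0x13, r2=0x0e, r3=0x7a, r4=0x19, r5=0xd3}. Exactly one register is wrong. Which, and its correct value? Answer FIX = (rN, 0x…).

FIX = (r4, 0x07)

0: ✓ CMP  NZCV=0011
1: · MOVGT
2: ✓ MOVLE  r4←0x07
3: ✓ CMP  NZCV=0000
4: · SUBHI
5: ✓ MOVLS  r1←0x13
6: ✓ CMP  NZCV=0000
7: · MOVVS
8: · MOVLT
9: · SUBVS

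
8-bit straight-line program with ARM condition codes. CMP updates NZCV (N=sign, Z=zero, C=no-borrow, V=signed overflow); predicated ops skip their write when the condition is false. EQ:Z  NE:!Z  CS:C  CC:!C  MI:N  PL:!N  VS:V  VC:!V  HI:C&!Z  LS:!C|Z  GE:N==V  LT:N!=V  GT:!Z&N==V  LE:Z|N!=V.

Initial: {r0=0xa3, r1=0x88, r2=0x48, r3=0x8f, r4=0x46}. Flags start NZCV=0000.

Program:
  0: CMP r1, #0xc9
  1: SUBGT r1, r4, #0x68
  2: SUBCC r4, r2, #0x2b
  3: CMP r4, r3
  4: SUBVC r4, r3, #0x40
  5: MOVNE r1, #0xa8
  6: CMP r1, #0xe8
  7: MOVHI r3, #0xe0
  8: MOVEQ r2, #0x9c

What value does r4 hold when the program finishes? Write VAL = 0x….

0: ✓ CMP  NZCV=1000
1: · SUBGT
2: ✓ SUBCC  r4←0x1d
3: ✓ CMP  NZCV=1001
4: · SUBVC
5: ✓ MOVNE  r1←0xa8
6: ✓ CMP  NZCV=1000
7: · MOVHI
8: · MOVEQ

VAL = 0x1d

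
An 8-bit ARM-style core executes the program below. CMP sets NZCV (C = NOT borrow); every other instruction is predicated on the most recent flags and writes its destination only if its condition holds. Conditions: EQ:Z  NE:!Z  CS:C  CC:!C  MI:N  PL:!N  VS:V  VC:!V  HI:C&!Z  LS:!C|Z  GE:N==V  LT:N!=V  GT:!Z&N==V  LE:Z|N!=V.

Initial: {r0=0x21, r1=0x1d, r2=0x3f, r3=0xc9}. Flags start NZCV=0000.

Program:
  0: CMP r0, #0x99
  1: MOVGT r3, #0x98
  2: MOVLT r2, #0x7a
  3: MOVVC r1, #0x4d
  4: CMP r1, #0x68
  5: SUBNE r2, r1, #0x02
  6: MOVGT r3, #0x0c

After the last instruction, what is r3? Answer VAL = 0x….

0: ✓ CMP  NZCV=1001
1: ✓ MOVGT  r3←0x98
2: · MOVLT
3: · MOVVC
4: ✓ CMP  NZCV=1000
5: ✓ SUBNE  r2←0x1b
6: · MOVGT

VAL = 0x98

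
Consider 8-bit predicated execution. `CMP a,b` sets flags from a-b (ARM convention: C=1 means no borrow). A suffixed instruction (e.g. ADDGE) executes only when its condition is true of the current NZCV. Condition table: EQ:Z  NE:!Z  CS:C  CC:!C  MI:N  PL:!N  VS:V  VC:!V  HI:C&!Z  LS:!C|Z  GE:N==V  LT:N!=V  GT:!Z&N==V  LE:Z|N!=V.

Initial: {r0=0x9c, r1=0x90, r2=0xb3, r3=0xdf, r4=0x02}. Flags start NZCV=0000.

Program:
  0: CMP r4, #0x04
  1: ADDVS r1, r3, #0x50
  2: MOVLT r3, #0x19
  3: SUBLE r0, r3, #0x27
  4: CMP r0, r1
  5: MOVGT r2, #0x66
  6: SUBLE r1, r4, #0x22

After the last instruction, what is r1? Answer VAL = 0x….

VAL = 0x90

0: ✓ CMP  NZCV=1000
1: · ADDVS
2: ✓ MOVLT  r3←0x19
3: ✓ SUBLE  r0←0xf2
4: ✓ CMP  NZCV=0010
5: ✓ MOVGT  r2←0x66
6: · SUBLE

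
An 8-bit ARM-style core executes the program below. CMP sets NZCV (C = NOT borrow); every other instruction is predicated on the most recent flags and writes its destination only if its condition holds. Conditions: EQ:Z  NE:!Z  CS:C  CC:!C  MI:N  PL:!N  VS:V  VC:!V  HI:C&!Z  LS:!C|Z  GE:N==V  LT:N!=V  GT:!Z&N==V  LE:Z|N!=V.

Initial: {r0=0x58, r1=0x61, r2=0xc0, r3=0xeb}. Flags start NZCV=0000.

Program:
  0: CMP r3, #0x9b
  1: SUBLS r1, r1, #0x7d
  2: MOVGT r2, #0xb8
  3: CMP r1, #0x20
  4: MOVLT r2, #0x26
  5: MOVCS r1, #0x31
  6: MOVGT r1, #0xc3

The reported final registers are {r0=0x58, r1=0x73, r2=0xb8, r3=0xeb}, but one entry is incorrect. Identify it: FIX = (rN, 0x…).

0: ✓ CMP  NZCV=0010
1: · SUBLS
2: ✓ MOVGT  r2←0xb8
3: ✓ CMP  NZCV=0010
4: · MOVLT
5: ✓ MOVCS  r1←0x31
6: ✓ MOVGT  r1←0xc3

FIX = (r1, 0xc3)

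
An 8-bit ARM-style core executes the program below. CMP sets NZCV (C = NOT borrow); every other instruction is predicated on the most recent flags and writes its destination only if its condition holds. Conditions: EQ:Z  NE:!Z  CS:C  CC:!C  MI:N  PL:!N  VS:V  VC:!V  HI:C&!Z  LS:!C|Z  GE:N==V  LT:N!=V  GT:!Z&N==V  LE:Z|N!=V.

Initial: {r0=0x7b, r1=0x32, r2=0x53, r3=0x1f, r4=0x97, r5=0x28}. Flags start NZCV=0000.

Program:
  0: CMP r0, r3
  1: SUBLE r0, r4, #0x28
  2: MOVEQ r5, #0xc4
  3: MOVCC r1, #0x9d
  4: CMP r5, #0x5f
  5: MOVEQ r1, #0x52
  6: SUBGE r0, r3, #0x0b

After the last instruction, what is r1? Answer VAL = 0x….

0: ✓ CMP  NZCV=0010
1: · SUBLE
2: · MOVEQ
3: · MOVCC
4: ✓ CMP  NZCV=1000
5: · MOVEQ
6: · SUBGE

VAL = 0x32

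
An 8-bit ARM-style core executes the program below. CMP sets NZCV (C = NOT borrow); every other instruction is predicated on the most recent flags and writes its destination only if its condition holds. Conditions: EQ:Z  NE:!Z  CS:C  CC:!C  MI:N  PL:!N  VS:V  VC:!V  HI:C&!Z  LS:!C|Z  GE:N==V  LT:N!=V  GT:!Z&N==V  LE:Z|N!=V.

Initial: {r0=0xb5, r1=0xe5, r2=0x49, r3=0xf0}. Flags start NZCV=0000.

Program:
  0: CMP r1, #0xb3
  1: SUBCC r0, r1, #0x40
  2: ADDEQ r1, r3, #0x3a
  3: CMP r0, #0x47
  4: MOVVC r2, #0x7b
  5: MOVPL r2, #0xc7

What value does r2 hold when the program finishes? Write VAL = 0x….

0: ✓ CMP  NZCV=0010
1: · SUBCC
2: · ADDEQ
3: ✓ CMP  NZCV=0011
4: · MOVVC
5: ✓ MOVPL  r2←0xc7

VAL = 0xc7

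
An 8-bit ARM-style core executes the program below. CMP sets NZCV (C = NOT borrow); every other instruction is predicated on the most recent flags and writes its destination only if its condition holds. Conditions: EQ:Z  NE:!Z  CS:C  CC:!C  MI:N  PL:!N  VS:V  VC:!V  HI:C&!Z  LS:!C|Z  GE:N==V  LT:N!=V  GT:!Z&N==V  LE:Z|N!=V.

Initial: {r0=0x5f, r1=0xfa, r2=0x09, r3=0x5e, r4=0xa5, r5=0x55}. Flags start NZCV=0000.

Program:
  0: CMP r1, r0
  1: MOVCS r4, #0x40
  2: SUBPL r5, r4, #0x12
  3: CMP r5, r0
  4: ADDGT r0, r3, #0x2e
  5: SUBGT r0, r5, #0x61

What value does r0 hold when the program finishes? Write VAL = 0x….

VAL = 0x5f

0: ✓ CMP  NZCV=1010
1: ✓ MOVCS  r4←0x40
2: · SUBPL
3: ✓ CMP  NZCV=1000
4: · ADDGT
5: · SUBGT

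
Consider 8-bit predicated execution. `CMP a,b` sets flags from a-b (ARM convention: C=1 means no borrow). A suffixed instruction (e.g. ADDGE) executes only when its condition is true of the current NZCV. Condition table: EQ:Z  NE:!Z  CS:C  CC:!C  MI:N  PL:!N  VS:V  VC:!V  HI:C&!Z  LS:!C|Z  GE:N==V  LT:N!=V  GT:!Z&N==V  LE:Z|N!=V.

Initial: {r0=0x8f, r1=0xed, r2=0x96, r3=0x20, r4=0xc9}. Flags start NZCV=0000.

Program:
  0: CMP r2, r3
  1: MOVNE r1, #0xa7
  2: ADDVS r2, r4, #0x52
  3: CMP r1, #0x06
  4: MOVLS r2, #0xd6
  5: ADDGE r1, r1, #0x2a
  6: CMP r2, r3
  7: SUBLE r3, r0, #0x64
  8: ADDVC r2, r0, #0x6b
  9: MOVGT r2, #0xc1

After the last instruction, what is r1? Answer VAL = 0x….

[0] flags=0011 → (cmp)
[1] flags=0011 NE?T → r1=0xa7
[2] flags=0011 VS?T → r2=0x1b
[3] flags=1010 → (cmp)
[4] flags=1010 LS?F → skip
[5] flags=1010 GE?F → skip
[6] flags=1000 → (cmp)
[7] flags=1000 LE?T → r3=0x2b
[8] flags=1000 VC?T → r2=0xfa
[9] flags=1000 GT?F → skip

VAL = 0xa7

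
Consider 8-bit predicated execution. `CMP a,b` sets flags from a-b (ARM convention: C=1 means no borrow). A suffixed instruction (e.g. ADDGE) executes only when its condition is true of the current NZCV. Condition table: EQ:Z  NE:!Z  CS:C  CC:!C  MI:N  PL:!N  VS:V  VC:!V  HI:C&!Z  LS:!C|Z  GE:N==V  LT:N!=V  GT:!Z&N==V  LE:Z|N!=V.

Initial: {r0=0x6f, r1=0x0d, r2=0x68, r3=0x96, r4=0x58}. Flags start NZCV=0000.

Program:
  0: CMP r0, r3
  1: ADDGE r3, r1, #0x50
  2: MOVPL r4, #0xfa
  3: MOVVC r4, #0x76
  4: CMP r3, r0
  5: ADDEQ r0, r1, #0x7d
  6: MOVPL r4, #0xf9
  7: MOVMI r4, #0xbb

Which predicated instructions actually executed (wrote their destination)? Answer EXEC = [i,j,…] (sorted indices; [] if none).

EXEC = [1,7]

0: ✓ CMP  NZCV=1001
1: ✓ ADDGE  r3←0x5d
2: · MOVPL
3: · MOVVC
4: ✓ CMP  NZCV=1000
5: · ADDEQ
6: · MOVPL
7: ✓ MOVMI  r4←0xbb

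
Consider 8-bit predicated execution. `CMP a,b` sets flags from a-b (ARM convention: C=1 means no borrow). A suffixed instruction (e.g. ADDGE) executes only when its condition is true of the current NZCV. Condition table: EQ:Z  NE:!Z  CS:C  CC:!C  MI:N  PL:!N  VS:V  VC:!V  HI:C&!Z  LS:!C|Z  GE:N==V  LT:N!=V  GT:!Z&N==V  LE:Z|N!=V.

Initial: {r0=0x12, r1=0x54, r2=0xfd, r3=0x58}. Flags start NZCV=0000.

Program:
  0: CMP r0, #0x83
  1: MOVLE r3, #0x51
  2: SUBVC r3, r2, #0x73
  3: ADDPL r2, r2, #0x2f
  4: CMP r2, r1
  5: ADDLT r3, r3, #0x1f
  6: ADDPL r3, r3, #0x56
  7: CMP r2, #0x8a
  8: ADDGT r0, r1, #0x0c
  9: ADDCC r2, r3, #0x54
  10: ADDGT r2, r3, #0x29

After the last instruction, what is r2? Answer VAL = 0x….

VAL = 0xa0

[0] flags=1001 → (cmp)
[1] flags=1001 LE?F → skip
[2] flags=1001 VC?F → skip
[3] flags=1001 PL?F → skip
[4] flags=1010 → (cmp)
[5] flags=1010 LT?T → r3=0x77
[6] flags=1010 PL?F → skip
[7] flags=0010 → (cmp)
[8] flags=0010 GT?T → r0=0x60
[9] flags=0010 CC?F → skip
[10] flags=0010 GT?T → r2=0xa0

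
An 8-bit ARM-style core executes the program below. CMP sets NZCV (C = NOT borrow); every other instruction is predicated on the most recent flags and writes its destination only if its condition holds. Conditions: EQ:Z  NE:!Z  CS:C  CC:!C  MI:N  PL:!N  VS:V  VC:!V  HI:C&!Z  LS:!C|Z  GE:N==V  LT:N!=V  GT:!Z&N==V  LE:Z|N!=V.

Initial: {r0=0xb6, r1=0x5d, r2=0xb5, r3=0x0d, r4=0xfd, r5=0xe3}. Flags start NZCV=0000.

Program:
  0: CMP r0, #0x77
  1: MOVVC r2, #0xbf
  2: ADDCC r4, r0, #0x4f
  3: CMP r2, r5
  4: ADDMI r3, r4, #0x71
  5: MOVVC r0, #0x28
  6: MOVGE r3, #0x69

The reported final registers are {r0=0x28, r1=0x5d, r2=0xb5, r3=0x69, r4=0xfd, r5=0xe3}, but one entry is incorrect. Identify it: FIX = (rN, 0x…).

FIX = (r3, 0x6e)

[0] flags=0011 → (cmp)
[1] flags=0011 VC?F → skip
[2] flags=0011 CC?F → skip
[3] flags=1000 → (cmp)
[4] flags=1000 MI?T → r3=0x6e
[5] flags=1000 VC?T → r0=0x28
[6] flags=1000 GE?F → skip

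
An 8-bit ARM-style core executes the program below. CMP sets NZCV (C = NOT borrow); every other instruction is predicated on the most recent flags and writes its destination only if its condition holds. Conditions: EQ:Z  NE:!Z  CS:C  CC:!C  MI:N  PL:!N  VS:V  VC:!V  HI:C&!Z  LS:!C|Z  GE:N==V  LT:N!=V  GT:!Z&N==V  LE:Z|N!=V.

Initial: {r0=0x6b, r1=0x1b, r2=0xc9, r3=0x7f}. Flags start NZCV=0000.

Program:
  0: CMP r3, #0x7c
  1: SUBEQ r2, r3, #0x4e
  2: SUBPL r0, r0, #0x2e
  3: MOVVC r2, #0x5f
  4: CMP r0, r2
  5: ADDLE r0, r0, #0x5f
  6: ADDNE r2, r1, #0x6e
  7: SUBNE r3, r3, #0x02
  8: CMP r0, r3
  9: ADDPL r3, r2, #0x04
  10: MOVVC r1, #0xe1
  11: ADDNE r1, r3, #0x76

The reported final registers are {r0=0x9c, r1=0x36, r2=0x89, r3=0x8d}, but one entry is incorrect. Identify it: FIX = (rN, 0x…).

0: ✓ CMP  NZCV=0010
1: · SUBEQ
2: ✓ SUBPL  r0←0x3d
3: ✓ MOVVC  r2←0x5f
4: ✓ CMP  NZCV=1000
5: ✓ ADDLE  r0←0x9c
6: ✓ ADDNE  r2←0x89
7: ✓ SUBNE  r3←0x7d
8: ✓ CMP  NZCV=0011
9: ✓ ADDPL  r3←0x8d
10: · MOVVC
11: ✓ ADDNE  r1←0x03

FIX = (r1, 0x03)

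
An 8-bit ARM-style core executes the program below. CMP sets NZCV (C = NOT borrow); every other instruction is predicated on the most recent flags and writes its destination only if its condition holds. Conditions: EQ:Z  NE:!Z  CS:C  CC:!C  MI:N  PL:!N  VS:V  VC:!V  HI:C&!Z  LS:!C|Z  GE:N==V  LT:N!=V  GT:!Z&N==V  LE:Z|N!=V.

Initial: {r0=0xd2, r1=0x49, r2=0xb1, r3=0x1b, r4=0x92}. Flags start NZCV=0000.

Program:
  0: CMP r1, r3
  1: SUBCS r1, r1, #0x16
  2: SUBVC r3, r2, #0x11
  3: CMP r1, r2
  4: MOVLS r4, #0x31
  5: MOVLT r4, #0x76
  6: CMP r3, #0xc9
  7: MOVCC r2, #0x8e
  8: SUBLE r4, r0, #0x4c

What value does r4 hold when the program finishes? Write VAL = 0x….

0: ✓ CMP  NZCV=0010
1: ✓ SUBCS  r1←0x33
2: ✓ SUBVC  r3←0xa0
3: ✓ CMP  NZCV=1001
4: ✓ MOVLS  r4←0x31
5: · MOVLT
6: ✓ CMP  NZCV=1000
7: ✓ MOVCC  r2←0x8e
8: ✓ SUBLE  r4←0x86

VAL = 0x86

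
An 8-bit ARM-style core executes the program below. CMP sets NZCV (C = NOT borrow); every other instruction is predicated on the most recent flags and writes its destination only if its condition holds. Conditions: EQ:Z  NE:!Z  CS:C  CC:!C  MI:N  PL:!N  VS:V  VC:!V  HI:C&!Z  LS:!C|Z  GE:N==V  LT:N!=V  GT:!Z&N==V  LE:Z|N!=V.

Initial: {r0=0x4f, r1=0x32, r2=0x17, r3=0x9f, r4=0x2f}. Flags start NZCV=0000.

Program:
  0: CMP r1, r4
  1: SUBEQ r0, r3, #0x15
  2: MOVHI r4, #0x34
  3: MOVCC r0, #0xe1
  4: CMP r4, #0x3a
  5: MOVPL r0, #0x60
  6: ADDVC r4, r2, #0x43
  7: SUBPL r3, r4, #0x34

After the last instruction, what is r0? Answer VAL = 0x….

VAL = 0x4f

[0] flags=0010 → (cmp)
[1] flags=0010 EQ?F → skip
[2] flags=0010 HI?T → r4=0x34
[3] flags=0010 CC?F → skip
[4] flags=1000 → (cmp)
[5] flags=1000 PL?F → skip
[6] flags=1000 VC?T → r4=0x5a
[7] flags=1000 PL?F → skip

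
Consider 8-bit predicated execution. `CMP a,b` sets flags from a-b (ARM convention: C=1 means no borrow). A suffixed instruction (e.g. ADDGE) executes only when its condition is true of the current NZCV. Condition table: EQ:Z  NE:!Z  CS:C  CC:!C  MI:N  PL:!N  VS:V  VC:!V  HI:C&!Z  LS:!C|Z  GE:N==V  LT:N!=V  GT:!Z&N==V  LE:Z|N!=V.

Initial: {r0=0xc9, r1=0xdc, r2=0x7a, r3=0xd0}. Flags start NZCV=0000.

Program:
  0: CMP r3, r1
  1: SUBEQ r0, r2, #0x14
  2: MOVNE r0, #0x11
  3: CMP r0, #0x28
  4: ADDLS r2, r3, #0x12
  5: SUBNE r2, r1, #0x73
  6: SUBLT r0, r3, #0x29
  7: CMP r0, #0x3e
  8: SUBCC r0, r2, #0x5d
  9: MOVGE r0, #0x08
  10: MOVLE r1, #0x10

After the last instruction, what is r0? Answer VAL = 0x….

VAL = 0xa7

0: ✓ CMP  NZCV=1000
1: · SUBEQ
2: ✓ MOVNE  r0←0x11
3: ✓ CMP  NZCV=1000
4: ✓ ADDLS  r2←0xe2
5: ✓ SUBNE  r2←0x69
6: ✓ SUBLT  r0←0xa7
7: ✓ CMP  NZCV=0011
8: · SUBCC
9: · MOVGE
10: ✓ MOVLE  r1←0x10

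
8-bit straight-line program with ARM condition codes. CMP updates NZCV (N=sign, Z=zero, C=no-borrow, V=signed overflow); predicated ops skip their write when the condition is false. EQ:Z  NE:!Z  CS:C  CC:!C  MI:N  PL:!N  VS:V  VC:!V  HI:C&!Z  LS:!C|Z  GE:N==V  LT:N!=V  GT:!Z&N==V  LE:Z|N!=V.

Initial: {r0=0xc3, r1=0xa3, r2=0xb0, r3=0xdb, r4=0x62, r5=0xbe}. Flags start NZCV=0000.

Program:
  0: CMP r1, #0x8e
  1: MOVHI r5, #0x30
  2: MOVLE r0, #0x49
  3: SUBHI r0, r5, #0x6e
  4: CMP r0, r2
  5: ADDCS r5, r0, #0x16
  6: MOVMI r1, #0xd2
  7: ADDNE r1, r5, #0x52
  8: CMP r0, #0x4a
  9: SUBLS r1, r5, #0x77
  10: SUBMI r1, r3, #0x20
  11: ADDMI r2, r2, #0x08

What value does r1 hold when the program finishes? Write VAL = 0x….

VAL = 0x2a

0: ✓ CMP  NZCV=0010
1: ✓ MOVHI  r5←0x30
2: · MOVLE
3: ✓ SUBHI  r0←0xc2
4: ✓ CMP  NZCV=0010
5: ✓ ADDCS  r5←0xd8
6: · MOVMI
7: ✓ ADDNE  r1←0x2a
8: ✓ CMP  NZCV=0011
9: · SUBLS
10: · SUBMI
11: · ADDMI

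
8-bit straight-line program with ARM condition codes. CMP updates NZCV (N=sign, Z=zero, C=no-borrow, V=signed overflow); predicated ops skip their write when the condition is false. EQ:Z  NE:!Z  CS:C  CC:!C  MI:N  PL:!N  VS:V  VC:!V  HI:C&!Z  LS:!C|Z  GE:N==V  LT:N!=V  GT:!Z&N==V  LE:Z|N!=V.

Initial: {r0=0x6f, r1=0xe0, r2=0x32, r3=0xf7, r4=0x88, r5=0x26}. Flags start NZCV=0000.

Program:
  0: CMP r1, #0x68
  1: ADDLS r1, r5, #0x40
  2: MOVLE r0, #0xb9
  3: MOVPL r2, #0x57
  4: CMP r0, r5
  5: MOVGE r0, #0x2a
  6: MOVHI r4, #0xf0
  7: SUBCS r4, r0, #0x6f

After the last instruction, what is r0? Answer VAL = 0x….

0: ✓ CMP  NZCV=0011
1: · ADDLS
2: ✓ MOVLE  r0←0xb9
3: ✓ MOVPL  r2←0x57
4: ✓ CMP  NZCV=1010
5: · MOVGE
6: ✓ MOVHI  r4←0xf0
7: ✓ SUBCS  r4←0x4a

VAL = 0xb9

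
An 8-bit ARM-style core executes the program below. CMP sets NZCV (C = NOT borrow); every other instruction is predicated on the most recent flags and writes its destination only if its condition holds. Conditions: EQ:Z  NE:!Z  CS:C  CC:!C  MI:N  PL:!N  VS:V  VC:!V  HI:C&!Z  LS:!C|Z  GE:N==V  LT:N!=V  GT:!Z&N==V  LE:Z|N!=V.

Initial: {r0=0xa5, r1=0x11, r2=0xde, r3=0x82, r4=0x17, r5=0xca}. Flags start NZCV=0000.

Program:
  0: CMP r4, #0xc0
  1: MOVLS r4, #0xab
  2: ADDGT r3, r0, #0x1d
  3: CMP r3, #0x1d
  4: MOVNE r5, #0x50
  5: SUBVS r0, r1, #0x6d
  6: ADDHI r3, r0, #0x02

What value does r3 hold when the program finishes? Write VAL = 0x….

VAL = 0xa7

[0] flags=0000 → (cmp)
[1] flags=0000 LS?T → r4=0xab
[2] flags=0000 GT?T → r3=0xc2
[3] flags=1010 → (cmp)
[4] flags=1010 NE?T → r5=0x50
[5] flags=1010 VS?F → skip
[6] flags=1010 HI?T → r3=0xa7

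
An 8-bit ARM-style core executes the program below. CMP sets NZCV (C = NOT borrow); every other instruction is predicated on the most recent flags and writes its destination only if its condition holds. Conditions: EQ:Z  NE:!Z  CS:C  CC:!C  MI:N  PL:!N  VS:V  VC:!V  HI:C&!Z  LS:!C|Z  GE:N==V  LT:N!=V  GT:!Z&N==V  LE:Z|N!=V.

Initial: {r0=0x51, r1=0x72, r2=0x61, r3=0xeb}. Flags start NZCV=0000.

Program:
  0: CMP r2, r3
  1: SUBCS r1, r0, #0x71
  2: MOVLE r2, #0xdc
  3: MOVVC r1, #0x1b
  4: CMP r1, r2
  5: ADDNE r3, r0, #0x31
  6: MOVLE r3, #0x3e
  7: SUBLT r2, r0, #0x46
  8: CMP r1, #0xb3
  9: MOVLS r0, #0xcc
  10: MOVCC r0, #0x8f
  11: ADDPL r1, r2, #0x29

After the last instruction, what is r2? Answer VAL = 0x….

VAL = 0x0b

0: ✓ CMP  NZCV=0000
1: · SUBCS
2: · MOVLE
3: ✓ MOVVC  r1←0x1b
4: ✓ CMP  NZCV=1000
5: ✓ ADDNE  r3←0x82
6: ✓ MOVLE  r3←0x3e
7: ✓ SUBLT  r2←0x0b
8: ✓ CMP  NZCV=0000
9: ✓ MOVLS  r0←0xcc
10: ✓ MOVCC  r0←0x8f
11: ✓ ADDPL  r1←0x34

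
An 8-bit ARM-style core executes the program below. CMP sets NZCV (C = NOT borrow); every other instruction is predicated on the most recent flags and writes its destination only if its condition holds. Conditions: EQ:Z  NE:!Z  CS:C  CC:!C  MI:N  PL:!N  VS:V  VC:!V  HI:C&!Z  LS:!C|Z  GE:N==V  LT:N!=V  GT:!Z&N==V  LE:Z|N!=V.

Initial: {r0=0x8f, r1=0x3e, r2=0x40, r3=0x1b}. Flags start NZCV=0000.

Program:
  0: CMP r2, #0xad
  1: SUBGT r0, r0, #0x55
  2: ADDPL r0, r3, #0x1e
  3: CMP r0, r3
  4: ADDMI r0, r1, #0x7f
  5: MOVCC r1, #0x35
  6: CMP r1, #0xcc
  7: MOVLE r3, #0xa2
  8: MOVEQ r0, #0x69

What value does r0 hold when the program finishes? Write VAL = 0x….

0: ✓ CMP  NZCV=1001
1: ✓ SUBGT  r0←0x3a
2: · ADDPL
3: ✓ CMP  NZCV=0010
4: · ADDMI
5: · MOVCC
6: ✓ CMP  NZCV=0000
7: · MOVLE
8: · MOVEQ

VAL = 0x3a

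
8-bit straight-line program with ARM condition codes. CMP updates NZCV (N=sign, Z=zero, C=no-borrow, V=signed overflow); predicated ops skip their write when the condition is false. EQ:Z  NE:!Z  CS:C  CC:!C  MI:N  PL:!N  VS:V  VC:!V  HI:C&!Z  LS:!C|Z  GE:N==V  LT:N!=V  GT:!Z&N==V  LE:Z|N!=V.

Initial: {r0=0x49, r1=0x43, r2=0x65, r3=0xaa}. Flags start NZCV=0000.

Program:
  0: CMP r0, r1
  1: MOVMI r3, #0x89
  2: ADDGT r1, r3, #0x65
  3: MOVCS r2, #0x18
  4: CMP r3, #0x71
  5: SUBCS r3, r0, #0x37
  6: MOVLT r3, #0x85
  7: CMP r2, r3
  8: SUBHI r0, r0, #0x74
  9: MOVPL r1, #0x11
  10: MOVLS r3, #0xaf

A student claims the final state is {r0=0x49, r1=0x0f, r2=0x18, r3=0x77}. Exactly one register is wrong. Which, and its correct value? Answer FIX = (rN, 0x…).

FIX = (r3, 0xaf)

[0] flags=0010 → (cmp)
[1] flags=0010 MI?F → skip
[2] flags=0010 GT?T → r1=0x0f
[3] flags=0010 CS?T → r2=0x18
[4] flags=0011 → (cmp)
[5] flags=0011 CS?T → r3=0x12
[6] flags=0011 LT?T → r3=0x85
[7] flags=1001 → (cmp)
[8] flags=1001 HI?F → skip
[9] flags=1001 PL?F → skip
[10] flags=1001 LS?T → r3=0xaf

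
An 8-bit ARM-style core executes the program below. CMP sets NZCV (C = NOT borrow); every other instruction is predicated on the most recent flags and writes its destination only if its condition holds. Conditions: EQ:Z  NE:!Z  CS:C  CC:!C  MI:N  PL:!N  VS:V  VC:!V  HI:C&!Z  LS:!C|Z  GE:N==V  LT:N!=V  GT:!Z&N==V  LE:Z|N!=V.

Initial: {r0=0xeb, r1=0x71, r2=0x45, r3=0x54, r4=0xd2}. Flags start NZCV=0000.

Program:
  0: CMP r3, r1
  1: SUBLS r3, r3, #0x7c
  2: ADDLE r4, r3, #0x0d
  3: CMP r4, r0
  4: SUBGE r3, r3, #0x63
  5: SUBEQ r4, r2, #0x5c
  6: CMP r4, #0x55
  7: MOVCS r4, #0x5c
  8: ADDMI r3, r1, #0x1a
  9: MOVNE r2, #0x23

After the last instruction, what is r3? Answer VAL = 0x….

[0] flags=1000 → (cmp)
[1] flags=1000 LS?T → r3=0xd8
[2] flags=1000 LE?T → r4=0xe5
[3] flags=1000 → (cmp)
[4] flags=1000 GE?F → skip
[5] flags=1000 EQ?F → skip
[6] flags=1010 → (cmp)
[7] flags=1010 CS?T → r4=0x5c
[8] flags=1010 MI?T → r3=0x8b
[9] flags=1010 NE?T → r2=0x23

VAL = 0x8b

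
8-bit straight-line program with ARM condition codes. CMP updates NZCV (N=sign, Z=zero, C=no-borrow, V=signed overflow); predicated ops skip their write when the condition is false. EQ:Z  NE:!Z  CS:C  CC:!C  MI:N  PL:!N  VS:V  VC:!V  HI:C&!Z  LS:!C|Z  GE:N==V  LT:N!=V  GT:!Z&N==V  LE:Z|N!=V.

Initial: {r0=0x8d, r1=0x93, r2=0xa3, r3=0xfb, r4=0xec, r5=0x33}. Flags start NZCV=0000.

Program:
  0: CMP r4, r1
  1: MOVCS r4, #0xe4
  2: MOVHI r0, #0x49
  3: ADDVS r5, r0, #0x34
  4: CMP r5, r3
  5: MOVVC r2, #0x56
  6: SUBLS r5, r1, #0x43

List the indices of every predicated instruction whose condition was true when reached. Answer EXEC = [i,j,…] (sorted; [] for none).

[0] flags=0010 → (cmp)
[1] flags=0010 CS?T → r4=0xe4
[2] flags=0010 HI?T → r0=0x49
[3] flags=0010 VS?F → skip
[4] flags=0000 → (cmp)
[5] flags=0000 VC?T → r2=0x56
[6] flags=0000 LS?T → r5=0x50

EXEC = [1,2,5,6]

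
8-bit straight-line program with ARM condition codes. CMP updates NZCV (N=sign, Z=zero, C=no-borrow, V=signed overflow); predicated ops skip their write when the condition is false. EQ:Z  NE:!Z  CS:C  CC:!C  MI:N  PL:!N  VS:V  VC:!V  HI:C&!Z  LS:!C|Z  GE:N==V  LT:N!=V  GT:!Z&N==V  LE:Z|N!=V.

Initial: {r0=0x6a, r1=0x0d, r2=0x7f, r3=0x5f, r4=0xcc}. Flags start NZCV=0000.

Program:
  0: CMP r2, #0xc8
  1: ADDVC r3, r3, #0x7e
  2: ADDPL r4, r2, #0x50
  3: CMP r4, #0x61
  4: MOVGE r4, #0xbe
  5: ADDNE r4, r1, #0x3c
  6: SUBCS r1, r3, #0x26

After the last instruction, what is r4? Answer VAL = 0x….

VAL = 0x49

0: ✓ CMP  NZCV=1001
1: · ADDVC
2: · ADDPL
3: ✓ CMP  NZCV=0011
4: · MOVGE
5: ✓ ADDNE  r4←0x49
6: ✓ SUBCS  r1←0x39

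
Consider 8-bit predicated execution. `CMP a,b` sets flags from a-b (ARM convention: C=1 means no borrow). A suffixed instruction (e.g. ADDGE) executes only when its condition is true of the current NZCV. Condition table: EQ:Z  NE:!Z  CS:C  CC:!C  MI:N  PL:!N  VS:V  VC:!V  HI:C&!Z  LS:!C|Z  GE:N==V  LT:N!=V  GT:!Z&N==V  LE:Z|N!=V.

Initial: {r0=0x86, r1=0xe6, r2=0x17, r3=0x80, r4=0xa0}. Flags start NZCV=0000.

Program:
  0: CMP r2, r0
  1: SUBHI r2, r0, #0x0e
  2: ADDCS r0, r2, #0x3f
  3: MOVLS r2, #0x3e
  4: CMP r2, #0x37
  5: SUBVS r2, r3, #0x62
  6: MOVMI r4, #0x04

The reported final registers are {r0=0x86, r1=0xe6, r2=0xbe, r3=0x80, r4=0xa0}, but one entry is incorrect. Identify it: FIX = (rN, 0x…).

FIX = (r2, 0x3e)

[0] flags=1001 → (cmp)
[1] flags=1001 HI?F → skip
[2] flags=1001 CS?F → skip
[3] flags=1001 LS?T → r2=0x3e
[4] flags=0010 → (cmp)
[5] flags=0010 VS?F → skip
[6] flags=0010 MI?F → skip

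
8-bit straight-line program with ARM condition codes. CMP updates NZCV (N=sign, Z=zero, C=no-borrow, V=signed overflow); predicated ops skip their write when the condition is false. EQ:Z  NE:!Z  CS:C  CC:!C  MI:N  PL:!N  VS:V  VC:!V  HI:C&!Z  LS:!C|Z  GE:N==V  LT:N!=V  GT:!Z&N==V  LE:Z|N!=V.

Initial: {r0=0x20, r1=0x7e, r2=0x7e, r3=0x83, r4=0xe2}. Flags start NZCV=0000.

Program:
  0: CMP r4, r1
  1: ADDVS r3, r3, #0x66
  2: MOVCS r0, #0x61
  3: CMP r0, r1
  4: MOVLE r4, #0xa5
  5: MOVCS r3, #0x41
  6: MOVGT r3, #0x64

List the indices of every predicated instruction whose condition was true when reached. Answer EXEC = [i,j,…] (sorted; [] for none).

[0] flags=0011 → (cmp)
[1] flags=0011 VS?T → r3=0xe9
[2] flags=0011 CS?T → r0=0x61
[3] flags=1000 → (cmp)
[4] flags=1000 LE?T → r4=0xa5
[5] flags=1000 CS?F → skip
[6] flags=1000 GT?F → skip

EXEC = [1,2,4]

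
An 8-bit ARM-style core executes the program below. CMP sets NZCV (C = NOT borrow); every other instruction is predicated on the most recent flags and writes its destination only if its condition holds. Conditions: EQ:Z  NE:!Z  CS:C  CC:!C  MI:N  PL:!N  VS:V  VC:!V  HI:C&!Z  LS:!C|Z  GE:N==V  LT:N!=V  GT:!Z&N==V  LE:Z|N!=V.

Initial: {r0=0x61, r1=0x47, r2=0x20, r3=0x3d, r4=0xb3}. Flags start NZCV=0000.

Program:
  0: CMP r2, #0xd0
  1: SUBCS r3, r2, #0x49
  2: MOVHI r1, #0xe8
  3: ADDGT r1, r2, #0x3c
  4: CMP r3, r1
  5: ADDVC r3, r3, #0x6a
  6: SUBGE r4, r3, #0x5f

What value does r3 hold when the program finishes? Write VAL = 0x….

[0] flags=0000 → (cmp)
[1] flags=0000 CS?F → skip
[2] flags=0000 HI?F → skip
[3] flags=0000 GT?T → r1=0x5c
[4] flags=1000 → (cmp)
[5] flags=1000 VC?T → r3=0xa7
[6] flags=1000 GE?F → skip

VAL = 0xa7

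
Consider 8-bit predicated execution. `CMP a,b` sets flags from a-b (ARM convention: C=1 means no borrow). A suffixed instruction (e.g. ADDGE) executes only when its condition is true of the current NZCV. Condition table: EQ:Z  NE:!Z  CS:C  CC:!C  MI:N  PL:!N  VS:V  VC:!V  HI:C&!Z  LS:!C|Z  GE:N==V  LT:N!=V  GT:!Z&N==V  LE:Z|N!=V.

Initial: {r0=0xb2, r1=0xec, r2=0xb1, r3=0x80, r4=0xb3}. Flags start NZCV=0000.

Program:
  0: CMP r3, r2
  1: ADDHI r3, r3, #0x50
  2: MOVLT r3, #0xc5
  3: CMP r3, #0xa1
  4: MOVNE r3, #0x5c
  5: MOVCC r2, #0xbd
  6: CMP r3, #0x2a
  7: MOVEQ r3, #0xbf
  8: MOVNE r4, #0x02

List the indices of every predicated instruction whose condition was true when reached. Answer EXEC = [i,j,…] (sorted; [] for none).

[0] flags=1000 → (cmp)
[1] flags=1000 HI?F → skip
[2] flags=1000 LT?T → r3=0xc5
[3] flags=0010 → (cmp)
[4] flags=0010 NE?T → r3=0x5c
[5] flags=0010 CC?F → skip
[6] flags=0010 → (cmp)
[7] flags=0010 EQ?F → skip
[8] flags=0010 NE?T → r4=0x02

EXEC = [2,4,8]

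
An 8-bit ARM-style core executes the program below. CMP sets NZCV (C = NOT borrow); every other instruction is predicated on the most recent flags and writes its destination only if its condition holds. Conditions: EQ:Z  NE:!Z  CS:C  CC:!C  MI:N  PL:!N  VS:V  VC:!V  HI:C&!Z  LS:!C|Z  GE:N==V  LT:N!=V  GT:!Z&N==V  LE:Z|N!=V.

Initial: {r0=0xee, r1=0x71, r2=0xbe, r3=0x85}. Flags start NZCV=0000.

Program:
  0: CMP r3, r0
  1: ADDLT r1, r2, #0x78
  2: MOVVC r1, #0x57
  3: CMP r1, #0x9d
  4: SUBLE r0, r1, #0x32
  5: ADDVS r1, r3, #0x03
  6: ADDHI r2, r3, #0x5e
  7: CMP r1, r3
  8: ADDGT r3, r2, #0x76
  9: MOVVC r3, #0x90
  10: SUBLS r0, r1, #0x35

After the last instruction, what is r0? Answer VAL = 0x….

[0] flags=1000 → (cmp)
[1] flags=1000 LT?T → r1=0x36
[2] flags=1000 VC?T → r1=0x57
[3] flags=1001 → (cmp)
[4] flags=1001 LE?F → skip
[5] flags=1001 VS?T → r1=0x88
[6] flags=1001 HI?F → skip
[7] flags=0010 → (cmp)
[8] flags=0010 GT?T → r3=0x34
[9] flags=0010 VC?T → r3=0x90
[10] flags=0010 LS?F → skip

VAL = 0xee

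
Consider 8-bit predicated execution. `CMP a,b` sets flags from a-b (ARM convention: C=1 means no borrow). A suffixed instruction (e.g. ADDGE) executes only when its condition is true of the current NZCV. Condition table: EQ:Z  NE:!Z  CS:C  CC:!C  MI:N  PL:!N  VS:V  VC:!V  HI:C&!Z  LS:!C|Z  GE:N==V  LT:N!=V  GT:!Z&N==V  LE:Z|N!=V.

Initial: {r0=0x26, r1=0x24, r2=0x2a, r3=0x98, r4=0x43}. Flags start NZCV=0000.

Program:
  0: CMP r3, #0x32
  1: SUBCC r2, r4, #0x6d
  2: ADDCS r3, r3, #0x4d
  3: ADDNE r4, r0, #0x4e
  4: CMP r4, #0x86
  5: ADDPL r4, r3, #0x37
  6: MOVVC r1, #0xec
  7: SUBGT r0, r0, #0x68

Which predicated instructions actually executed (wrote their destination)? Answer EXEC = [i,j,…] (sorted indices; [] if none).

0: ✓ CMP  NZCV=0011
1: · SUBCC
2: ✓ ADDCS  r3←0xe5
3: ✓ ADDNE  r4←0x74
4: ✓ CMP  NZCV=1001
5: · ADDPL
6: · MOVVC
7: ✓ SUBGT  r0←0xbe

EXEC = [2,3,7]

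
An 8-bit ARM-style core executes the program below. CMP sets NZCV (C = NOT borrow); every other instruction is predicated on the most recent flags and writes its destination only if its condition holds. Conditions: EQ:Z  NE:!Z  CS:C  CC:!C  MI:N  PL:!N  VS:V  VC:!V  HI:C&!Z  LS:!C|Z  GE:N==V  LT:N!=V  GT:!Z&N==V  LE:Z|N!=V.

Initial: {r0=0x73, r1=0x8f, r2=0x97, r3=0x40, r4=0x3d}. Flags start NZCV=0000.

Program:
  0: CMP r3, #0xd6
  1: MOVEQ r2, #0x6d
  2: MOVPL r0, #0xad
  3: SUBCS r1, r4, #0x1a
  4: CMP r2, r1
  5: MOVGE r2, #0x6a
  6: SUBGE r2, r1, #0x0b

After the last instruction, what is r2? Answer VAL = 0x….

VAL = 0x84

0: ✓ CMP  NZCV=0000
1: · MOVEQ
2: ✓ MOVPL  r0←0xad
3: · SUBCS
4: ✓ CMP  NZCV=0010
5: ✓ MOVGE  r2←0x6a
6: ✓ SUBGE  r2←0x84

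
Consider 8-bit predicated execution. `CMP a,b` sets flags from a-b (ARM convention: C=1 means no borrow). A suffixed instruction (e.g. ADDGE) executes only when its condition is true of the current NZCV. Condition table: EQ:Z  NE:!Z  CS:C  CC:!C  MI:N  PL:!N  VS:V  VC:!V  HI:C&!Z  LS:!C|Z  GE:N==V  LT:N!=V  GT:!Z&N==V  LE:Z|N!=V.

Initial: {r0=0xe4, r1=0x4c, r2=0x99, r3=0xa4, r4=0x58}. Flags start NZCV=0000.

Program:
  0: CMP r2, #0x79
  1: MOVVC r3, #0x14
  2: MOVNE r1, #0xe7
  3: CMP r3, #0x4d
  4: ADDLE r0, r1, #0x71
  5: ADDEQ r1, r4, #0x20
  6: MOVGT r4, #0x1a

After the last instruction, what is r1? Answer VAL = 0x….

VAL = 0xe7

[0] flags=0011 → (cmp)
[1] flags=0011 VC?F → skip
[2] flags=0011 NE?T → r1=0xe7
[3] flags=0011 → (cmp)
[4] flags=0011 LE?T → r0=0x58
[5] flags=0011 EQ?F → skip
[6] flags=0011 GT?F → skip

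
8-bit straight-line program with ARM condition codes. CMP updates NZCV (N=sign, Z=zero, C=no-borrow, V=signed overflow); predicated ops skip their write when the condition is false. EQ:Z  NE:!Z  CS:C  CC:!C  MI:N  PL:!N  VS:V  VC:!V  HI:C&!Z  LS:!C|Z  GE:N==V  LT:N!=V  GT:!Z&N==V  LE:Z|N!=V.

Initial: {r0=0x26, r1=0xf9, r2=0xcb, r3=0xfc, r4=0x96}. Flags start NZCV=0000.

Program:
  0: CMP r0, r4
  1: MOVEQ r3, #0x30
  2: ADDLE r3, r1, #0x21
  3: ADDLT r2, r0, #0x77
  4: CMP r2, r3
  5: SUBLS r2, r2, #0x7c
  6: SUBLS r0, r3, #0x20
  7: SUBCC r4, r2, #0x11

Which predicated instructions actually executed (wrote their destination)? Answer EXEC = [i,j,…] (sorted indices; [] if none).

0: ✓ CMP  NZCV=1001
1: · MOVEQ
2: · ADDLE
3: · ADDLT
4: ✓ CMP  NZCV=1000
5: ✓ SUBLS  r2←0x4f
6: ✓ SUBLS  r0←0xdc
7: ✓ SUBCC  r4←0x3e

EXEC = [5,6,7]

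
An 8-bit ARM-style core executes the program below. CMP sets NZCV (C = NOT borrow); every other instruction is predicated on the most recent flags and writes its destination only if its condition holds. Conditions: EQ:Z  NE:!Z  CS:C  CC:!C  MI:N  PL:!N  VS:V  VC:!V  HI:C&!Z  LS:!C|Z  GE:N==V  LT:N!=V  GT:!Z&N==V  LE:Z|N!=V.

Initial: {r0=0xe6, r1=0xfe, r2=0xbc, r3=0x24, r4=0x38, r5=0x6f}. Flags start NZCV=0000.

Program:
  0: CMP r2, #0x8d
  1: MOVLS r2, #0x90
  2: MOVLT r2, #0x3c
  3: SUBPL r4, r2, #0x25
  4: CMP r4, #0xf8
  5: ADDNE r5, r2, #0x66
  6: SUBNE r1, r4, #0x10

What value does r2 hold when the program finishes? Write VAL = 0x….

VAL = 0xbc

[0] flags=0010 → (cmp)
[1] flags=0010 LS?F → skip
[2] flags=0010 LT?F → skip
[3] flags=0010 PL?T → r4=0x97
[4] flags=1000 → (cmp)
[5] flags=1000 NE?T → r5=0x22
[6] flags=1000 NE?T → r1=0x87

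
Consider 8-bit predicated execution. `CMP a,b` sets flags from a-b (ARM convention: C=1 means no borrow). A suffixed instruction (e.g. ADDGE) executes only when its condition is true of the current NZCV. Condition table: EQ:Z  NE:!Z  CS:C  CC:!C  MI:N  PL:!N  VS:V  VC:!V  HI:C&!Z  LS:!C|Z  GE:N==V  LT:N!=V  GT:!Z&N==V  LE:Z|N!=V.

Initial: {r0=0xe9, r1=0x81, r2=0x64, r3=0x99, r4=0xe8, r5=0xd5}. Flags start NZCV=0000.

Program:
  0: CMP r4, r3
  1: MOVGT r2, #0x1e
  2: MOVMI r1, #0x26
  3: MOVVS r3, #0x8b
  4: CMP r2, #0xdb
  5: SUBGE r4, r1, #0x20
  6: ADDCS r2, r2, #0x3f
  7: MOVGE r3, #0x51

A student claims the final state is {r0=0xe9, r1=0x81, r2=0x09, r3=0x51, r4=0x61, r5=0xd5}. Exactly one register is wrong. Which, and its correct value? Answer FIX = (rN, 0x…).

FIX = (r2, 0x1e)

[0] flags=0010 → (cmp)
[1] flags=0010 GT?T → r2=0x1e
[2] flags=0010 MI?F → skip
[3] flags=0010 VS?F → skip
[4] flags=0000 → (cmp)
[5] flags=0000 GE?T → r4=0x61
[6] flags=0000 CS?F → skip
[7] flags=0000 GE?T → r3=0x51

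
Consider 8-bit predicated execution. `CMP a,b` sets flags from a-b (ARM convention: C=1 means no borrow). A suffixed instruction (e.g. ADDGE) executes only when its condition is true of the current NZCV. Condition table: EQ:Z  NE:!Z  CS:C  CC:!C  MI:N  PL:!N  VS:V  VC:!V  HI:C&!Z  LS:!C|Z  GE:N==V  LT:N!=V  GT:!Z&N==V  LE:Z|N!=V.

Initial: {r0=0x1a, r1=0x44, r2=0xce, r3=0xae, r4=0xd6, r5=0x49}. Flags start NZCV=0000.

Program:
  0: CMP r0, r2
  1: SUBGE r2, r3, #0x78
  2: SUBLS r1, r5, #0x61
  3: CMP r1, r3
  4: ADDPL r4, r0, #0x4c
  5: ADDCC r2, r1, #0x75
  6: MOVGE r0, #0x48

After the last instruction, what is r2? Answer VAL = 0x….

VAL = 0x36

0: ✓ CMP  NZCV=0000
1: ✓ SUBGE  r2←0x36
2: ✓ SUBLS  r1←0xe8
3: ✓ CMP  NZCV=0010
4: ✓ ADDPL  r4←0x66
5: · ADDCC
6: ✓ MOVGE  r0←0x48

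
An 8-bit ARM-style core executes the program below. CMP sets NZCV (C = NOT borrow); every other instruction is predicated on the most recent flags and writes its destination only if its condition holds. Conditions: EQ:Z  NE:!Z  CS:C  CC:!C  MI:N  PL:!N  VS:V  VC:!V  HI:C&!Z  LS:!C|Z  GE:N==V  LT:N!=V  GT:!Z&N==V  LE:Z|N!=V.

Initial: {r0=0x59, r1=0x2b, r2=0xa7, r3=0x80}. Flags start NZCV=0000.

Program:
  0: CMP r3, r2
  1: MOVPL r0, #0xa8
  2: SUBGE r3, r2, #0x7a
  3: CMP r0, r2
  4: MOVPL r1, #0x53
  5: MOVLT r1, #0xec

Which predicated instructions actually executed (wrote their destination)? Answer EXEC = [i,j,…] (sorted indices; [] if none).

EXEC = []

0: ✓ CMP  NZCV=1000
1: · MOVPL
2: · SUBGE
3: ✓ CMP  NZCV=1001
4: · MOVPL
5: · MOVLT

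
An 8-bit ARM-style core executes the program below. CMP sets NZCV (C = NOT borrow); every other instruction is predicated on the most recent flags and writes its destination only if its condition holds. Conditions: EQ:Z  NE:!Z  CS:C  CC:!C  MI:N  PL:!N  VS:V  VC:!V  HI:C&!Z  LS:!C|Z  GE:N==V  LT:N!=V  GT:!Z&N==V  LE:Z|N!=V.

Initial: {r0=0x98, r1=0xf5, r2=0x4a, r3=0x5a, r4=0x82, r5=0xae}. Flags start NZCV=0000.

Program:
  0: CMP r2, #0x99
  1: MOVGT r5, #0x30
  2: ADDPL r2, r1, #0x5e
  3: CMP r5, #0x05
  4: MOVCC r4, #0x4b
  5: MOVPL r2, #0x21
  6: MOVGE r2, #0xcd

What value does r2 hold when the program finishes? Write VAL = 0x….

VAL = 0xcd

0: ✓ CMP  NZCV=1001
1: ✓ MOVGT  r5←0x30
2: · ADDPL
3: ✓ CMP  NZCV=0010
4: · MOVCC
5: ✓ MOVPL  r2←0x21
6: ✓ MOVGE  r2←0xcd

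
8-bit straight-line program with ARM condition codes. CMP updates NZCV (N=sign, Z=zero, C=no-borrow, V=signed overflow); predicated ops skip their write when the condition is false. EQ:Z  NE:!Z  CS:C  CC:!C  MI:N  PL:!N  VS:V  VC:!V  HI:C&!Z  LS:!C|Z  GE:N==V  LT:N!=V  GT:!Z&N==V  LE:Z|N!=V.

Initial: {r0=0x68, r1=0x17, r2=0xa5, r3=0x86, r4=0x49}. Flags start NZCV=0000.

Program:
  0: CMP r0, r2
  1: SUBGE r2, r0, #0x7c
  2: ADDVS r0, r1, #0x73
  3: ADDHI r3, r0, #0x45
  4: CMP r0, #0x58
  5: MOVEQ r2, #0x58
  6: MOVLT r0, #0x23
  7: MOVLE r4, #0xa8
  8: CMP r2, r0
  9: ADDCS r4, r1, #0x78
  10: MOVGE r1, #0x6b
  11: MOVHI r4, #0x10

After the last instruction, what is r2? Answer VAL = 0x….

VAL = 0xec

0: ✓ CMP  NZCV=1001
1: ✓ SUBGE  r2←0xec
2: ✓ ADDVS  r0←0x8a
3: · ADDHI
4: ✓ CMP  NZCV=0011
5: · MOVEQ
6: ✓ MOVLT  r0←0x23
7: ✓ MOVLE  r4←0xa8
8: ✓ CMP  NZCV=1010
9: ✓ ADDCS  r4←0x8f
10: · MOVGE
11: ✓ MOVHI  r4←0x10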